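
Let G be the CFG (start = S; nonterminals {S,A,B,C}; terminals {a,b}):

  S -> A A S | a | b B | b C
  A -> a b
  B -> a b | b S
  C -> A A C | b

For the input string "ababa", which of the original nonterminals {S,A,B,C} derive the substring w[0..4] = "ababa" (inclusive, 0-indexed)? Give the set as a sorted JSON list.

Convert to CNF:
  S -> A X3 | T1 B | T1 C | a
  A -> T0 T1
  B -> T0 T1 | T1 S
  C -> A X2 | b
  T0 -> a
  T1 -> b
  X2 -> A C
  X3 -> A S

Fill CYK table bottom-up, restricted to cells inside w[0..4]:
  cell(0,0) a: {S,T0}  orig:{S}
  cell(1,1) b: {C,T1}  orig:{C}
  cell(2,2) a: {S,T0}  orig:{S}
  cell(3,3) b: {C,T1}  orig:{C}
  cell(4,4) a: {S,T0}  orig:{S}
  cell(0,1) ab: {A,B}
  cell(1,2) ba: {B}
  cell(2,3) ab: {A,B}
  cell(3,4) ba: {B}
  cell(0,2) aba: {X3}  orig:{}
  cell(1,3) bab: {S}
  cell(2,4) aba: {X3}  orig:{}
  cell(0,3) abab: ∅
  cell(1,4) baba: ∅
  cell(0,4) ababa: {S}

Original NTs in T[0,4] deriving "ababa": ["S"]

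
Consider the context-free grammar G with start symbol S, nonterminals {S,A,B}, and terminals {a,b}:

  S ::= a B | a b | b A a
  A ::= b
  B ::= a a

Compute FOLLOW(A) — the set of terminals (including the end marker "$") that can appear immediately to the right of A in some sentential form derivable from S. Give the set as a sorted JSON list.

FIRST iteration:
pass 1:
  A via A→b: +{b}
  B via B→a a: +{a}
  S via S→a B: +{a}
  S via S→b A a: +{b}
  FIRST(S)={a,b}  FIRST(A)={b}  FIRST(B)={a}
pass 2: done
  FIRST(S)={a,b}  FIRST(A)={b}  FIRST(B)={a}

FOLLOW iteration:
FOLLOW(S) := {$}
round 1:
  S→a B: FOLLOW(B) ⊇ FOLLOW(S) ⊇ {$}; new: +{$}
  S→b A a: FOLLOW(A) ⊇ FIRST(a) = {a}; new: +{a}
  FOLLOW[S]={$}  FOLLOW[A]={a}  FOLLOW[B]={$}
round 2: (stable)
  FOLLOW[S]={$}  FOLLOW[A]={a}  FOLLOW[B]={$}

FOLLOW(A) = ["a"]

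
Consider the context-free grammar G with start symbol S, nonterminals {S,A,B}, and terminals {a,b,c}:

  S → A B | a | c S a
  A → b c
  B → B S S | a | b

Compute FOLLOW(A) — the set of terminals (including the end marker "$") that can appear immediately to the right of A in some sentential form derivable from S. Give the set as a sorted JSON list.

FIRST iteration:
pass 1:
  A via A→b c: +{b}
  B via B→a: +{a}
  B via B→b: +{b}
  S via S→A B: +{b}
  S via S→a: +{a}
  S via S→c S a: +{c}
  FIRST[S]={a,b,c}  FIRST[A]={b}  FIRST[B]={a,b}
pass 2: — fixpoint
  FIRST[S]={a,b,c}  FIRST[A]={b}  FIRST[B]={a,b}

Compute FOLLOW by fixpoint:
seed FOLLOW(S) with $
round 1:
  B→B S S: FOLLOW(B) ⊇ FIRST(S) = {a,b,c}; new: +{a,b,c}
  B→B S S: FOLLOW(S) ⊇ FIRST(S) = {a,b,c}; new: +{a,b,c}
  S→A B: FOLLOW(A) ⊇ FIRST(B) = {a,b}; new: +{a,b}
  S→A B: FOLLOW(B) ⊇ FOLLOW(S) ⊇ {$,a,b,c}; new: +{$}
  FOLLOW[S]={$,a,b,c}  FOLLOW[A]={a,b}  FOLLOW[B]={$,a,b,c}
round 2: (stable)
  FOLLOW[S]={$,a,b,c}  FOLLOW[A]={a,b}  FOLLOW[B]={$,a,b,c}

FOLLOW(A) = ["a", "b"]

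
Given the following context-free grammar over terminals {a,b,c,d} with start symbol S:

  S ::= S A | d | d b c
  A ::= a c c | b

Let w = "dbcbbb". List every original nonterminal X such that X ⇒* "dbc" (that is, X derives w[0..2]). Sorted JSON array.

Convert to CNF:
  S -> S A | T2 X5 | d
  A -> T0 X4 | b
  T0 -> a
  T1 -> c
  T2 -> d
  T3 -> b
  X4 -> T1 T1
  X5 -> T3 T1

Fill CYK table bottom-up — only the sub-triangle for w[0..2]:
  cell(0,0) d: {S,T2}  orig:{S}
  cell(1,1) b: {A,T3}  orig:{A}
  cell(2,2) c: {T1}  orig:{}
  cell(0,1) db: {S}
  cell(1,2) bc: {X5}  orig:{}
  cell(0,2) dbc: {S}

Original NTs in T[0,2] deriving "dbc": ["S"]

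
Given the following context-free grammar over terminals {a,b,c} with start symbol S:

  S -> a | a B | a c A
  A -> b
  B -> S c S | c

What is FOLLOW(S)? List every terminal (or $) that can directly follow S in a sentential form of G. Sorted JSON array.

FIRST sets, iterate to fixpoint:
round 1:
  A via A→b: +{b}
  B via B→c: +{c}
  S via S→a: +{a}
  FIRST[S]={a}  FIRST[A]={b}  FIRST[B]={c}
round 2:
  B via B→S c S: +{a}
  FIRST[S]={a}  FIRST[A]={b}  FIRST[B]={a,c}
round 3: (no change)
  FIRST[S]={a}  FIRST[A]={b}  FIRST[B]={a,c}

Compute FOLLOW by fixpoint:
FOLLOW(S) := {$}
round 1:
  B→S c S: FOLLOW(S) ⊇ FIRST(c) = {c}; new: +{c}
  S→a B: FOLLOW(B) ⊇ FOLLOW(S) ⊇ {$,c}; new: +{$,c}
  S→a c A: FOLLOW(A) ⊇ FOLLOW(S) ⊇ {$,c}; new: +{$,c}
  FOLLOW[S]={$,c}  FOLLOW[A]={$,c}  FOLLOW[B]={$,c}
round 2: — fixpoint
  FOLLOW[S]={$,c}  FOLLOW[A]={$,c}  FOLLOW[B]={$,c}

FOLLOW(S) = ["$", "c"]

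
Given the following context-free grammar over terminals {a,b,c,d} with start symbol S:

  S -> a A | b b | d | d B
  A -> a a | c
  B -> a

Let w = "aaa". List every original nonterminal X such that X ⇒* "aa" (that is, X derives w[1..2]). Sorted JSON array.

Convert to CNF:
  S -> T0 A | T1 T1 | T2 B | d
  A -> T0 T0 | c
  B -> a
  T0 -> a
  T1 -> b
  T2 -> d

CYK fill (cells [i..j] with 1 ≤ i ≤ j ≤ 2 only):
  T[1,1] 'a' = {B,T0}  orig:{B}
  T[2,2] 'a' = {B,T0}  orig:{B}
  T[1,2] 'aa' = {A}

Original NTs in T[1,2] deriving "aa": ["A"]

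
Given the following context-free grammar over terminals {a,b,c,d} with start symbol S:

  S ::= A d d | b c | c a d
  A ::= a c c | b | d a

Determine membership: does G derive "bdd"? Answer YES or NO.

Convert to CNF:
  S -> A X5 | T1 X6 | T3 T1
  A -> T0 X4 | T2 T0 | b
  T0 -> a
  T1 -> c
  T2 -> d
  T3 -> b
  X4 -> T1 T1
  X5 -> T2 T2
  X6 -> T0 T2

CYK table (by increasing span):
  [0..0]={A,T3}  "b"  orig:{A}
  [1..1]={T2}  "d"  orig:{}
  [2..2]={T2}  "d"  orig:{}
  [0..1]=∅  "bd"
  [1..2]={X5}  "dd"  orig:{}
  [0..2]={S}  "bdd"

S ∈ T[0,2] ⇒ YES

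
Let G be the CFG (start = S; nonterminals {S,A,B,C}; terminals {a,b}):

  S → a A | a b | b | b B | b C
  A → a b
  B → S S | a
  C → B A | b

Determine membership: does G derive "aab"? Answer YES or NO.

Convert to CNF:
  S -> T0 A | T0 T1 | T1 B | T1 C | b
  A -> T0 T1
  B -> S S | a
  C -> B A | b
  T0 -> a
  T1 -> b

CYK fill:
  [0..0]={B,T0}  "a"  orig:{B}
  [1..1]={B,T0}  "a"  orig:{B}
  [2..2]={C,S,T1}  "b"  orig:{C,S}
  [0..1]=∅  "aa"
  [1..2]={A,S}  "ab"
  [0..2]={C,S}  "aab"

S ∈ T[0,2] ⇒ YES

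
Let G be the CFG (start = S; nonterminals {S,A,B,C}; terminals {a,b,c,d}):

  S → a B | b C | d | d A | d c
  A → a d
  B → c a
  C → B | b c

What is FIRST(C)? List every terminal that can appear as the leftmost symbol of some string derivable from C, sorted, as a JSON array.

Compute FIRST by fixpoint:
iter 1:
  A via A→a d: +{a}
  B via B→c a: +{c}
  C via C→B: +{c}
  C via C→b c: +{b}
  S via S→a B: +{a}
  S via S→b C: +{b}
  S via S→d: +{d}
  S: {a,b,d}  A: {a}  B: {c}  C: {b,c}
iter 2: (no change)
  S: {a,b,d}  A: {a}  B: {c}  C: {b,c}

FIRST(C) = ["b", "c"]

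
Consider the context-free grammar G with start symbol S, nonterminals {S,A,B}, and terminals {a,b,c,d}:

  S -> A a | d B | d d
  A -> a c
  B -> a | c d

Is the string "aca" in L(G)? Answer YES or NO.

Convert to CNF:
  S -> A T0 | T2 B | T2 T2
  A -> T0 T1
  B -> T1 T2 | a
  T0 -> a
  T1 -> c
  T2 -> d

CYK table (by increasing span):
  [0..0]={B,T0}  "a"  orig:{B}
  [1..1]={T1}  "c"  orig:{}
  [2..2]={B,T0}  "a"  orig:{B}
  [0..1]={A}  "ac"
  [1..2]=∅  "ca"
  [0..2]={S}  "aca"

S ∈ T[0,2] ⇒ YES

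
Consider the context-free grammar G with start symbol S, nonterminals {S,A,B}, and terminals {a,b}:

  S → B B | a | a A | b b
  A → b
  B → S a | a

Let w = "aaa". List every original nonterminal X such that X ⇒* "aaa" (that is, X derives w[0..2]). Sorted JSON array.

Convert to CNF:
  S -> B B | T0 A | T1 T1 | a
  A -> b
  B -> S T0 | a
  T0 -> a
  T1 -> b

CYK table (by increasing span), restricted to cells inside w[0..2]:
  T[0,0] 'a' = {B,S,T0}  orig:{B,S}
  T[1,1] 'a' = {B,S,T0}  orig:{B,S}
  T[2,2] 'a' = {B,S,T0}  orig:{B,S}
  T[0,1] 'aa' = {B,S}
  T[1,2] 'aa' = {B,S}
  T[0,2] 'aaa' = {B,S}

Original NTs in T[0,2] deriving "aaa": ["B", "S"]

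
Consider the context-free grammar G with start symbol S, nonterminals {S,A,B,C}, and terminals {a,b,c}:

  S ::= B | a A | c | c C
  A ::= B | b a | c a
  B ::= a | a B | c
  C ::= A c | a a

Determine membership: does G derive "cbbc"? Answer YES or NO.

CNF form of G:
  S -> T0 A | T0 B | T2 C | a | c
  A -> T0 B | T1 T0 | T2 T0 | a | c
  B -> T0 B | a | c
  C -> A T2 | T0 T0
  T0 -> a
  T1 -> b
  T2 -> c

Fill CYK table bottom-up:
  cell(0,0) c: {A,B,S,T2}  orig:{A,B,S}
  cell(1,1) b: {T1}  orig:{}
  cell(2,2) b: {T1}  orig:{}
  cell(3,3) c: {A,B,S,T2}  orig:{A,B,S}
  cell(0,1) cb: ∅
  cell(1,2) bb: ∅
  cell(2,3) bc: ∅
  cell(0,2) cbb: ∅
  cell(1,3) bbc: ∅
  cell(0,3) cbbc: ∅

S ∉ T[0,3] ⇒ NO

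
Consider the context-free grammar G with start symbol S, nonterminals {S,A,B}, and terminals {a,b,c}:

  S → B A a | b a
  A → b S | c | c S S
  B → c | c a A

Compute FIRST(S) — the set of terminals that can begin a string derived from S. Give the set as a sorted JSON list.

FIRST iteration:
iter 1:
  A via A→b S: +{b}
  A via A→c: +{c}
  B via B→c: +{c}
  S via S→B A a: +{c}
  S via S→b a: +{b}
  S: {b,c}  A: {b,c}  B: {c}
iter 2: (stable)
  S: {b,c}  A: {b,c}  B: {c}

FIRST(S) = ["b", "c"]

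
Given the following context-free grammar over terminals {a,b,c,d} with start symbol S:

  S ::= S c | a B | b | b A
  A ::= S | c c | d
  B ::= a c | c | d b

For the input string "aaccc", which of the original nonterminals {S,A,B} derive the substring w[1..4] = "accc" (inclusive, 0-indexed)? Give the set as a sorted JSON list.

CNF form of G:
  S -> S T0 | T1 B | T2 A | b
  A -> S T0 | T0 T0 | T1 B | T2 A | b | d
  B -> T1 T0 | T3 T2 | c
  T0 -> c
  T1 -> a
  T2 -> b
  T3 -> d

CYK table (by increasing span), restricted to cells inside w[1..4]:
  T[1,1] 'a' = {T1}  orig:{}
  T[2,2] 'c' = {B,T0}  orig:{B}
  T[3,3] 'c' = {B,T0}  orig:{B}
  T[4,4] 'c' = {B,T0}  orig:{B}
  T[1,2] 'ac' = {A,B,S}
  T[2,3] 'cc' = {A}
  T[3,4] 'cc' = {A}
  T[1,3] 'acc' = {A,S}
  T[2,4] 'ccc' = ∅
  T[1,4] 'accc' = {A,S}

Original NTs in T[1,4] deriving "accc": ["A", "S"]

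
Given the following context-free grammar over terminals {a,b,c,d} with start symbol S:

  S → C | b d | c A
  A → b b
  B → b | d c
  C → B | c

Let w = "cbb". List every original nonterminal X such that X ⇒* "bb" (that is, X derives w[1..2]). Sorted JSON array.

CNF form of G:
  S -> T0 T1 | T1 T2 | T2 A | b | c
  A -> T0 T0
  B -> T1 T2 | b
  C -> T1 T2 | b | c
  T0 -> b
  T1 -> d
  T2 -> c

CYK fill — only the sub-triangle for w[1..2]:
  [1..1]={B,C,S,T0}  "b"  orig:{B,C,S}
  [2..2]={B,C,S,T0}  "b"  orig:{B,C,S}
  [1..2]={A}  "bb"

Original NTs in T[1,2] deriving "bb": ["A"]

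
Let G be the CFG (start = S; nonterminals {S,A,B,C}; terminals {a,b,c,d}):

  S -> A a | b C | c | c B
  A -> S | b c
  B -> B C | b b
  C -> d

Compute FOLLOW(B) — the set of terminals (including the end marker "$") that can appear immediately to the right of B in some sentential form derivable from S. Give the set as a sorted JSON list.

FIRST iteration:
iter 1:
  A via A→b c: +{b}
  B via B→b b: +{b}
  C via C→d: +{d}
  S via S→A a: +{b}
  S via S→c: +{c}
  FIRST[S]={b,c}  FIRST[A]={b}  FIRST[B]={b}  FIRST[C]={d}
iter 2:
  A via A→S: +{c}
  FIRST[S]={b,c}  FIRST[A]={b,c}  FIRST[B]={b}  FIRST[C]={d}
iter 3: (stable)
  FIRST[S]={b,c}  FIRST[A]={b,c}  FIRST[B]={b}  FIRST[C]={d}

FOLLOW sets:
initialize: $ ∈ FOLLOW(S)
[1]
  B→B C: FOLLOW(B) ⊇ FIRST(C) = {d}; new: +{d}
  B→B C: FOLLOW(C) ⊇ FOLLOW(B) ⊇ {d}; new: +{d}
  S→A a: FOLLOW(A) ⊇ FIRST(a) = {a}; new: +{a}
  S→b C: FOLLOW(C) ⊇ FOLLOW(S) ⊇ {$}; new: +{$}
  S→c B: FOLLOW(B) ⊇ FOLLOW(S) ⊇ {$}; new: +{$}
  S: {$}  A: {a}  B: {$,d}  C: {$,d}
[2]
  A→S: FOLLOW(S) ⊇ FOLLOW(A) ⊇ {a}; new: +{a}
  S→b C: FOLLOW(C) ⊇ FOLLOW(S) ⊇ {$,a}; new: +{a}
  S→c B: FOLLOW(B) ⊇ FOLLOW(S) ⊇ {$,a}; new: +{a}
  S: {$,a}  A: {a}  B: {$,a,d}  C: {$,a,d}
[3] — fixpoint
  S: {$,a}  A: {a}  B: {$,a,d}  C: {$,a,d}

FOLLOW(B) = ["$", "a", "d"]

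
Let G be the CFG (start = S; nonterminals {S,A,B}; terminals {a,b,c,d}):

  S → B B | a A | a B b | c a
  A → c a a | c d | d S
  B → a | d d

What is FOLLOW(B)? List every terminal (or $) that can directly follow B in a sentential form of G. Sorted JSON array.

FIRST iteration:
[1]
  A via A→c a a: +{c}
  A via A→d S: +{d}
  B via B→a: +{a}
  B via B→d d: +{d}
  S via S→B B: +{a,d}
  S via S→c a: +{c}
  FIRST[S]={a,c,d}  FIRST[A]={c,d}  FIRST[B]={a,d}
[2] done
  FIRST[S]={a,c,d}  FIRST[A]={c,d}  FIRST[B]={a,d}

Compute FOLLOW by fixpoint:
seed FOLLOW(S) with $
pass 1:
  S→B B: FOLLOW(B) ⊇ FIRST(B) = {a,d}; new: +{a,d}
  S→B B: FOLLOW(B) ⊇ FOLLOW(S) ⊇ {$}; new: +{$}
  S→a A: FOLLOW(A) ⊇ FOLLOW(S) ⊇ {$}; new: +{$}
  S→a B b: FOLLOW(B) ⊇ FIRST(b) = {b}; new: +{b}
  FOLLOW(S)={$}  FOLLOW(A)={$}  FOLLOW(B)={$,a,b,d}
pass 2: (no change)
  FOLLOW(S)={$}  FOLLOW(A)={$}  FOLLOW(B)={$,a,b,d}

FOLLOW(B) = ["$", "a", "b", "d"]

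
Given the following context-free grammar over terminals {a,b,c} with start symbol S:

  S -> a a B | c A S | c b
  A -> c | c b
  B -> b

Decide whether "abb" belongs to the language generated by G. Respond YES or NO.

Convert to CNF:
  S -> T0 T1 | T0 X4 | T2 X3
  A -> T0 T1 | c
  B -> b
  T0 -> c
  T1 -> b
  T2 -> a
  X3 -> T2 B
  X4 -> A S

CYK fill:
  [0..0]={T2}  "a"  orig:{}
  [1..1]={B,T1}  "b"  orig:{B}
  [2..2]={B,T1}  "b"  orig:{B}
  [0..1]={X3}  "ab"  orig:{}
  [1..2]=∅  "bb"
  [0..2]=∅  "abb"

S ∉ T[0,2] ⇒ NO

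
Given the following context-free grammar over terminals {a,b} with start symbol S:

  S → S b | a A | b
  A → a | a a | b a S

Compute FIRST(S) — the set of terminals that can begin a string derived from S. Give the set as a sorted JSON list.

FIRST iteration:
pass 1:
  A via A→a: +{a}
  A via A→b a S: +{b}
  S via S→a A: +{a}
  S via S→b: +{b}
  S: {a,b}  A: {a,b}
pass 2: — fixpoint
  S: {a,b}  A: {a,b}

FIRST(S) = ["a", "b"]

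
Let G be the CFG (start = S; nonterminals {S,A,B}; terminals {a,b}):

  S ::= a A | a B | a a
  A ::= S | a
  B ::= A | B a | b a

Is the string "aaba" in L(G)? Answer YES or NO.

CNF form of G:
  S -> T0 A | T0 B | T0 T0
  A -> T0 A | T0 B | T0 T0 | a
  B -> B T0 | T0 A | T0 B | T0 T0 | T1 T0 | a
  T0 -> a
  T1 -> b

CYK table (by increasing span):
  cell(0,0) a: {A,B,T0}  orig:{A,B}
  cell(1,1) a: {A,B,T0}  orig:{A,B}
  cell(2,2) b: {T1}  orig:{}
  cell(3,3) a: {A,B,T0}  orig:{A,B}
  cell(0,1) aa: {A,B,S}
  cell(1,2) ab: ∅
  cell(2,3) ba: {B}
  cell(0,2) aab: ∅
  cell(1,3) aba: {A,B,S}
  cell(0,3) aaba: {A,B,S}

S ∈ T[0,3] ⇒ YES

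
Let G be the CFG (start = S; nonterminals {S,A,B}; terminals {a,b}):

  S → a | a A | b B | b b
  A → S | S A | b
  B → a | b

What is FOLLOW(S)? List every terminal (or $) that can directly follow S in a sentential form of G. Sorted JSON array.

FIRST iteration:
pass 1:
  A via A→b: +{b}
  B via B→a: +{a}
  B via B→b: +{b}
  S via S→a: +{a}
  S via S→b B: +{b}
  FIRST(S)={a,b}  FIRST(A)={b}  FIRST(B)={a,b}
pass 2:
  A via A→S: +{a}
  FIRST(S)={a,b}  FIRST(A)={a,b}  FIRST(B)={a,b}
pass 3: (no change)
  FIRST(S)={a,b}  FIRST(A)={a,b}  FIRST(B)={a,b}

FOLLOW sets:
FOLLOW(S) := {$}
pass 1:
  A→S A: FOLLOW(S) ⊇ FIRST(A) = {a,b}; new: +{a,b}
  S→a A: FOLLOW(A) ⊇ FOLLOW(S) ⊇ {$,a,b}; new: +{$,a,b}
  S→b B: FOLLOW(B) ⊇ FOLLOW(S) ⊇ {$,a,b}; new: +{$,a,b}
  FOLLOW(S)={$,a,b}  FOLLOW(A)={$,a,b}  FOLLOW(B)={$,a,b}
pass 2: — fixpoint
  FOLLOW(S)={$,a,b}  FOLLOW(A)={$,a,b}  FOLLOW(B)={$,a,b}

FOLLOW(S) = ["$", "a", "b"]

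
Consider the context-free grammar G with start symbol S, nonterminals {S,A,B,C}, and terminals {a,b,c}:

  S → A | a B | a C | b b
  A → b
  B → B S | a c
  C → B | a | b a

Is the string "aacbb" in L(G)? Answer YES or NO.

CNF form of G:
  S -> T0 B | T0 C | T2 T2 | b
  A -> b
  B -> B S | T0 T1
  C -> B S | T0 T1 | T2 T0 | a
  T0 -> a
  T1 -> c
  T2 -> b

Fill CYK table bottom-up:
  cell(0,0) a: {C,T0}  orig:{C}
  cell(1,1) a: {C,T0}  orig:{C}
  cell(2,2) c: {T1}  orig:{}
  cell(3,3) b: {A,S,T2}  orig:{A,S}
  cell(4,4) b: {A,S,T2}  orig:{A,S}
  cell(0,1) aa: {S}
  cell(1,2) ac: {B,C}
  cell(2,3) cb: ∅
  cell(3,4) bb: {S}
  cell(0,2) aac: {S}
  cell(1,3) acb: {B,C}
  cell(2,4) cbb: ∅
  cell(0,3) aacb: {S}
  cell(1,4) acbb: {B,C}
  cell(0,4) aacbb: {S}

S ∈ T[0,4] ⇒ YES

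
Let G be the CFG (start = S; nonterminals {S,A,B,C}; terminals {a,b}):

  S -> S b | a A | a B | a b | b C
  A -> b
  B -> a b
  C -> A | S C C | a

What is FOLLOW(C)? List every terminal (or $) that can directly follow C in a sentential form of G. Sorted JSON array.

FIRST iteration:
[1]
  A via A→b: +{b}
  B via B→a b: +{a}
  C via C→A: +{b}
  C via C→a: +{a}
  S via S→a A: +{a}
  S via S→b C: +{b}
  S: {a,b}  A: {b}  B: {a}  C: {a,b}
[2] (stable)
  S: {a,b}  A: {b}  B: {a}  C: {a,b}

FOLLOW sets:
FOLLOW(S) := {$}
round 1:
  C→S C C: FOLLOW(S) ⊇ FIRST(C) = {a,b}; new: +{a,b}
  C→S C C: FOLLOW(C) ⊇ FIRST(C) = {a,b}; new: +{a,b}
  S→a A: FOLLOW(A) ⊇ FOLLOW(S) ⊇ {$,a,b}; new: +{$,a,b}
  S→a B: FOLLOW(B) ⊇ FOLLOW(S) ⊇ {$,a,b}; new: +{$,a,b}
  S→b C: FOLLOW(C) ⊇ FOLLOW(S) ⊇ {$,a,b}; new: +{$}
  S: {$,a,b}  A: {$,a,b}  B: {$,a,b}  C: {$,a,b}
round 2: (stable)
  S: {$,a,b}  A: {$,a,b}  B: {$,a,b}  C: {$,a,b}

FOLLOW(C) = ["$", "a", "b"]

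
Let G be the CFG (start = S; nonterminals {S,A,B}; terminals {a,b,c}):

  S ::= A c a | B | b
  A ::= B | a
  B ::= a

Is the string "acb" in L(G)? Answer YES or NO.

Convert to CNF:
  S -> A X2 | a | b
  A -> a
  B -> a
  T0 -> c
  T1 -> a
  X2 -> T0 T1

Fill CYK table bottom-up:
  cell(0,0) a: {A,B,S,T1}  orig:{A,B,S}
  cell(1,1) c: {T0}  orig:{}
  cell(2,2) b: {S}
  cell(0,1) ac: ∅
  cell(1,2) cb: ∅
  cell(0,2) acb: ∅

S ∉ T[0,2] ⇒ NO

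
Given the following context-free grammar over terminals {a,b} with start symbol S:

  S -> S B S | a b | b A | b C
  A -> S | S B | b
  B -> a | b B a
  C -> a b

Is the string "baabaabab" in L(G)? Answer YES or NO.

Convert to CNF:
  S -> S X4 | T0 T1 | T1 A | T1 C
  A -> S B | S X2 | T0 T1 | T1 A | T1 C | b
  B -> T1 X3 | a
  C -> T0 T1
  T0 -> a
  T1 -> b
  X2 -> B S
  X3 -> B T0
  X4 -> B S

Fill CYK table bottom-up:
  T[0,0] 'b' = {A,T1}  orig:{A}
  T[1,1] 'a' = {B,T0}  orig:{B}
  T[2,2] 'a' = {B,T0}  orig:{B}
  T[3,3] 'b' = {A,T1}  orig:{A}
  T[4,4] 'a' = {B,T0}  orig:{B}
  T[5,5] 'a' = {B,T0}  orig:{B}
  T[6,6] 'b' = {A,T1}  orig:{A}
  T[7,7] 'a' = {B,T0}  orig:{B}
  T[8,8] 'b' = {A,T1}  orig:{A}
  T[0,1] 'ba' = ∅
  T[1,2] 'aa' = {X3}  orig:{}
  T[2,3] 'ab' = {A,C,S}
  T[3,4] 'ba' = ∅
  T[4,5] 'aa' = {X3}  orig:{}
  T[5,6] 'ab' = {A,C,S}
  T[6,7] 'ba' = ∅
  T[7,8] 'ab' = {A,C,S}
  T[0,2] 'baa' = {B}
  T[1,3] 'aab' = {X2,X4}  orig:{}
  T[2,4] 'aba' = {A}
  T[3,5] 'baa' = {B}
  T[4,6] 'aab' = {X2,X4}  orig:{}
  T[5,7] 'aba' = {A}
  T[6,8] 'bab' = {A,S}
  T[0,3] 'baab' = ∅
  T[1,4] 'aaba' = ∅
  T[2,5] 'abaa' = ∅
  T[3,6] 'baab' = ∅
  T[4,7] 'aaba' = ∅
  T[5,8] 'abab' = {X2,X4}  orig:{}
  T[0,4] 'baaba' = ∅
  T[1,5] 'aabaa' = ∅
  T[2,6] 'abaab' = {A,S}
  T[3,7] 'baaba' = ∅
  T[4,8] 'aabab' = ∅
  T[0,5] 'baabaa' = ∅
  T[1,6] 'aabaab' = {X2,X4}  orig:{}
  T[2,7] 'abaaba' = {A}
  T[3,8] 'baabab' = {X2,X4}  orig:{}
  T[0,6] 'baabaab' = ∅
  T[1,7] 'aabaaba' = ∅
  T[2,8] 'abaabab' = ∅
  T[0,7] 'baabaaba' = ∅
  T[1,8] 'aabaabab' = ∅
  T[0,8] 'baabaabab' = ∅

S ∉ T[0,8] ⇒ NO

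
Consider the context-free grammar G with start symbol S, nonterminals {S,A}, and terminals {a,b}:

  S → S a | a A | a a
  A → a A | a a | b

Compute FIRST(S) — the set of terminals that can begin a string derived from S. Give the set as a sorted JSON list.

Compute FIRST by fixpoint:
pass 1:
  A via A→a A: +{a}
  A via A→b: +{b}
  S via S→a A: +{a}
  FIRST(S)={a}  FIRST(A)={a,b}
pass 2: — fixpoint
  FIRST(S)={a}  FIRST(A)={a,b}

FIRST(S) = ["a"]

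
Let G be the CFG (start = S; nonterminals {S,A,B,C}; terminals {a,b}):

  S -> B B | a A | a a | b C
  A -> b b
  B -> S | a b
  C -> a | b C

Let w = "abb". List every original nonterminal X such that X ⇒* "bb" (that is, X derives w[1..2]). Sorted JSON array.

CNF form of G:
  S -> B B | T0 C | T1 A | T1 T1
  A -> T0 T0
  B -> B B | T0 C | T1 A | T1 T0 | T1 T1
  C -> T0 C | a
  T0 -> b
  T1 -> a

CYK fill — only the sub-triangle for w[1..2]:
  cell(1,1) b: {T0}  orig:{}
  cell(2,2) b: {T0}  orig:{}
  cell(1,2) bb: {A}

Original NTs in T[1,2] deriving "bb": ["A"]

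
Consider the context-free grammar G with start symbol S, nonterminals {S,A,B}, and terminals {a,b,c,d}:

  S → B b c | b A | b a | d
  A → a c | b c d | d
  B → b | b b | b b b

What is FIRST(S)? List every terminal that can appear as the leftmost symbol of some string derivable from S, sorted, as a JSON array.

FIRST sets, iterate to fixpoint:
iter 1:
  A via A→a c: +{a}
  A via A→b c d: +{b}
  A via A→d: +{d}
  B via B→b: +{b}
  S via S→B b c: +{b}
  S via S→d: +{d}
  S: {b,d}  A: {a,b,d}  B: {b}
iter 2: (no change)
  S: {b,d}  A: {a,b,d}  B: {b}

FIRST(S) = ["b", "d"]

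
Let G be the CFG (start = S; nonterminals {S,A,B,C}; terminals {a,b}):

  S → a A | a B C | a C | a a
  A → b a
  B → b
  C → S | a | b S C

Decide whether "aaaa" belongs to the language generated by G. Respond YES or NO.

Convert to CNF:
  S -> T1 A | T1 C | T1 T1 | T1 X4
  A -> T0 T1
  B -> b
  C -> T0 X3 | T1 A | T1 C | T1 T1 | T1 X2 | a
  T0 -> b
  T1 -> a
  X2 -> B C
  X3 -> S C
  X4 -> B C

CYK table (by increasing span):
  cell(0,0) a: {C,T1}  orig:{C}
  cell(1,1) a: {C,T1}  orig:{C}
  cell(2,2) a: {C,T1}  orig:{C}
  cell(3,3) a: {C,T1}  orig:{C}
  cell(0,1) aa: {C,S}
  cell(1,2) aa: {C,S}
  cell(2,3) aa: {C,S}
  cell(0,2) aaa: {C,S,X3}  orig:{C,S}
  cell(1,3) aaa: {C,S,X3}  orig:{C,S}
  cell(0,3) aaaa: {C,S,X3}  orig:{C,S}

S ∈ T[0,3] ⇒ YES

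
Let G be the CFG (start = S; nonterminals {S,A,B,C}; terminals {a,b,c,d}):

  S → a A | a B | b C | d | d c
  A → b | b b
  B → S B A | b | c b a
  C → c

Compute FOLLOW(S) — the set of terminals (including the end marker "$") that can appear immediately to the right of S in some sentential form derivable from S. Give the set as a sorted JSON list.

FIRST iteration:
iter 1:
  A via A→b: +{b}
  B via B→b: +{b}
  B via B→c b a: +{c}
  C via C→c: +{c}
  S via S→a A: +{a}
  S via S→b C: +{b}
  S via S→d: +{d}
  S: {a,b,d}  A: {b}  B: {b,c}  C: {c}
iter 2:
  B via B→S B A: +{a,d}
  S: {a,b,d}  A: {b}  B: {a,b,c,d}  C: {c}
iter 3: done
  S: {a,b,d}  A: {b}  B: {a,b,c,d}  C: {c}

FOLLOW iteration:
seed FOLLOW(S) with $
iter 1:
  B→S B A: FOLLOW(S) ⊇ FIRST(B) = {a,b,c,d}; new: +{a,b,c,d}
  B→S B A: FOLLOW(B) ⊇ FIRST(A) = {b}; new: +{b}
  B→S B A: FOLLOW(A) ⊇ FOLLOW(B) ⊇ {b}; new: +{b}
  S→a A: FOLLOW(A) ⊇ FOLLOW(S) ⊇ {$,a,b,c,d}; new: +{$,a,c,d}
  S→a B: FOLLOW(B) ⊇ FOLLOW(S) ⊇ {$,a,b,c,d}; new: +{$,a,c,d}
  S→b C: FOLLOW(C) ⊇ FOLLOW(S) ⊇ {$,a,b,c,d}; new: +{$,a,b,c,d}
  FOLLOW[S]={$,a,b,c,d}  FOLLOW[A]={$,a,b,c,d}  FOLLOW[B]={$,a,b,c,d}  FOLLOW[C]={$,a,b,c,d}
iter 2: (no change)
  FOLLOW[S]={$,a,b,c,d}  FOLLOW[A]={$,a,b,c,d}  FOLLOW[B]={$,a,b,c,d}  FOLLOW[C]={$,a,b,c,d}

FOLLOW(S) = ["$", "a", "b", "c", "d"]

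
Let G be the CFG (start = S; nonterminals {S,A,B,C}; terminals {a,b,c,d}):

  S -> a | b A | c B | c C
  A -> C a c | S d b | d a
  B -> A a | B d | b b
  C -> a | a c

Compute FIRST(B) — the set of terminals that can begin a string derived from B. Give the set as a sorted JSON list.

Compute FIRST by fixpoint:
round 1:
  A via A→d a: +{d}
  B via B→A a: +{d}
  B via B→b b: +{b}
  C via C→a: +{a}
  S via S→a: +{a}
  S via S→b A: +{b}
  S via S→c B: +{c}
  FIRST[S]={a,b,c}  FIRST[A]={d}  FIRST[B]={b,d}  FIRST[C]={a}
round 2:
  A via A→C a c: +{a}
  A via A→S d b: +{b,c}
  B via B→A a: +{a,c}
  FIRST[S]={a,b,c}  FIRST[A]={a,b,c,d}  FIRST[B]={a,b,c,d}  FIRST[C]={a}
round 3: (stable)
  FIRST[S]={a,b,c}  FIRST[A]={a,b,c,d}  FIRST[B]={a,b,c,d}  FIRST[C]={a}

FIRST(B) = ["a", "b", "c", "d"]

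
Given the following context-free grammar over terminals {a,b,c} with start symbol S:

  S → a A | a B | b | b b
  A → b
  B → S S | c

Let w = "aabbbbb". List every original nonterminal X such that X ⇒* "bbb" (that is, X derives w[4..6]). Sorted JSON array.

Convert to CNF:
  S -> T0 A | T0 B | T1 T1 | b
  A -> b
  B -> S S | c
  T0 -> a
  T1 -> b

CYK table (by increasing span) (cells [i..j] with 4 ≤ i ≤ j ≤ 6 only):
  [4..4]={A,S,T1}  "b"  orig:{A,S}
  [5..5]={A,S,T1}  "b"  orig:{A,S}
  [6..6]={A,S,T1}  "b"  orig:{A,S}
  [4..5]={B,S}  "bb"
  [5..6]={B,S}  "bb"
  [4..6]={B}  "bbb"

Original NTs in T[4,6] deriving "bbb": ["B"]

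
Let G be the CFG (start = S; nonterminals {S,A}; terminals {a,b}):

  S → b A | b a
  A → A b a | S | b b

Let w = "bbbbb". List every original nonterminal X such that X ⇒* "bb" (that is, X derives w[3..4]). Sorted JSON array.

Convert to CNF:
  S -> T0 A | T0 T1
  A -> A X2 | T0 A | T0 T0 | T0 T1
  T0 -> b
  T1 -> a
  X2 -> T0 T1

CYK fill (cells [i..j] with 3 ≤ i ≤ j ≤ 4 only):
  T[3,3] 'b' = {T0}  orig:{}
  T[4,4] 'b' = {T0}  orig:{}
  T[3,4] 'bb' = {A}

Original NTs in T[3,4] deriving "bb": ["A"]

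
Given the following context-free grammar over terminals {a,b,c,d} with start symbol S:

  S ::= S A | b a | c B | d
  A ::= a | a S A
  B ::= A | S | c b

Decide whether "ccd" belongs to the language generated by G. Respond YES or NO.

CNF form of G:
  S -> S A | T1 T0 | T2 B | d
  A -> T0 X3 | a
  B -> S A | T0 X4 | T1 T0 | T2 B | T2 T1 | a | d
  T0 -> a
  T1 -> b
  T2 -> c
  X3 -> S A
  X4 -> S A

Fill CYK table bottom-up:
  [0..0]={T2}  "c"  orig:{}
  [1..1]={T2}  "c"  orig:{}
  [2..2]={B,S}  "d"
  [0..1]=∅  "cc"
  [1..2]={B,S}  "cd"
  [0..2]={B,S}  "ccd"

S ∈ T[0,2] ⇒ YES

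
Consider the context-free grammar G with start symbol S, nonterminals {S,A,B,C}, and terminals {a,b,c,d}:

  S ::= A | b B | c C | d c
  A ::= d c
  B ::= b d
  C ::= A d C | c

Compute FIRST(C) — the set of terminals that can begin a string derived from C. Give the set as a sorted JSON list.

FIRST iteration:
pass 1:
  A via A→d c: +{d}
  B via B→b d: +{b}
  C via C→A d C: +{d}
  C via C→c: +{c}
  S via S→A: +{d}
  S via S→b B: +{b}
  S via S→c C: +{c}
  FIRST(S)={b,c,d}  FIRST(A)={d}  FIRST(B)={b}  FIRST(C)={c,d}
pass 2: — fixpoint
  FIRST(S)={b,c,d}  FIRST(A)={d}  FIRST(B)={b}  FIRST(C)={c,d}

FIRST(C) = ["c", "d"]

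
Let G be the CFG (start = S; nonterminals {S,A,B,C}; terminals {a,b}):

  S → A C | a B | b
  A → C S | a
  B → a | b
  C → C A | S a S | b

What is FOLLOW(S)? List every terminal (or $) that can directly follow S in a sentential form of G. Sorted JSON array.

FIRST sets, iterate to fixpoint:
pass 1:
  A via A→a: +{a}
  B via B→a: +{a}
  B via B→b: +{b}
  C via C→b: +{b}
  S via S→A C: +{a}
  S via S→b: +{b}
  FIRST(S)={a,b}  FIRST(A)={a}  FIRST(B)={a,b}  FIRST(C)={b}
pass 2:
  A via A→C S: +{b}
  C via C→S a S: +{a}
  FIRST(S)={a,b}  FIRST(A)={a,b}  FIRST(B)={a,b}  FIRST(C)={a,b}
pass 3: — fixpoint
  FIRST(S)={a,b}  FIRST(A)={a,b}  FIRST(B)={a,b}  FIRST(C)={a,b}

Compute FOLLOW by fixpoint:
FOLLOW(S) := {$}
pass 1:
  A→C S: FOLLOW(C) ⊇ FIRST(S) = {a,b}; new: +{a,b}
  C→C A: FOLLOW(A) ⊇ FOLLOW(C) ⊇ {a,b}; new: +{a,b}
  C→S a S: FOLLOW(S) ⊇ FIRST(a) = {a}; new: +{a}
  C→S a S: FOLLOW(S) ⊇ FOLLOW(C) ⊇ {a,b}; new: +{b}
  S→A C: FOLLOW(C) ⊇ FOLLOW(S) ⊇ {$,a,b}; new: +{$}
  S→a B: FOLLOW(B) ⊇ FOLLOW(S) ⊇ {$,a,b}; new: +{$,a,b}
  S: {$,a,b}  A: {a,b}  B: {$,a,b}  C: {$,a,b}
pass 2:
  C→C A: FOLLOW(A) ⊇ FOLLOW(C) ⊇ {$,a,b}; new: +{$}
  S: {$,a,b}  A: {$,a,b}  B: {$,a,b}  C: {$,a,b}
pass 3: — fixpoint
  S: {$,a,b}  A: {$,a,b}  B: {$,a,b}  C: {$,a,b}

FOLLOW(S) = ["$", "a", "b"]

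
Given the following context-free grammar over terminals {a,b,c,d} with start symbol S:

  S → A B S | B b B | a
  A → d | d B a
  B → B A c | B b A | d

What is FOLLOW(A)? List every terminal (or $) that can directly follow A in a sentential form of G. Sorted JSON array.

Compute FIRST by fixpoint:
round 1:
  A via A→d: +{d}
  B via B→d: +{d}
  S via S→A B S: +{d}
  S via S→a: +{a}
  FIRST(S)={a,d}  FIRST(A)={d}  FIRST(B)={d}
round 2: done
  FIRST(S)={a,d}  FIRST(A)={d}  FIRST(B)={d}

Compute FOLLOW by fixpoint:
FOLLOW(S) := {$}
pass 1:
  A→d B a: FOLLOW(B) ⊇ FIRST(a) = {a}; new: +{a}
  B→B A c: FOLLOW(B) ⊇ FIRST(A) = {d}; new: +{d}
  B→B A c: FOLLOW(A) ⊇ FIRST(c) = {c}; new: +{c}
  B→B b A: FOLLOW(B) ⊇ FIRST(b) = {b}; new: +{b}
  B→B b A: FOLLOW(A) ⊇ FOLLOW(B) ⊇ {a,b,d}; new: +{a,b,d}
  S→B b B: FOLLOW(B) ⊇ FOLLOW(S) ⊇ {$}; new: +{$}
  FOLLOW[S]={$}  FOLLOW[A]={a,b,c,d}  FOLLOW[B]={$,a,b,d}
pass 2:
  B→B b A: FOLLOW(A) ⊇ FOLLOW(B) ⊇ {$,a,b,d}; new: +{$}
  FOLLOW[S]={$}  FOLLOW[A]={$,a,b,c,d}  FOLLOW[B]={$,a,b,d}
pass 3: — fixpoint
  FOLLOW[S]={$}  FOLLOW[A]={$,a,b,c,d}  FOLLOW[B]={$,a,b,d}

FOLLOW(A) = ["$", "a", "b", "c", "d"]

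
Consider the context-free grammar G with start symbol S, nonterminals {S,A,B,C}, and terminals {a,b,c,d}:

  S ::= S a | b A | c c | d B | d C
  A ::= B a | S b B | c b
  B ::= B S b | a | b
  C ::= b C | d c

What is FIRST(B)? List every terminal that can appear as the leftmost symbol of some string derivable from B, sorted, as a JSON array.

Compute FIRST by fixpoint:
pass 1:
  A via A→c b: +{c}
  B via B→a: +{a}
  B via B→b: +{b}
  C via C→b C: +{b}
  C via C→d c: +{d}
  S via S→b A: +{b}
  S via S→c c: +{c}
  S via S→d B: +{d}
  S: {b,c,d}  A: {c}  B: {a,b}  C: {b,d}
pass 2:
  A via A→B a: +{a,b}
  A via A→S b B: +{d}
  S: {b,c,d}  A: {a,b,c,d}  B: {a,b}  C: {b,d}
pass 3: — fixpoint
  S: {b,c,d}  A: {a,b,c,d}  B: {a,b}  C: {b,d}

FIRST(B) = ["a", "b"]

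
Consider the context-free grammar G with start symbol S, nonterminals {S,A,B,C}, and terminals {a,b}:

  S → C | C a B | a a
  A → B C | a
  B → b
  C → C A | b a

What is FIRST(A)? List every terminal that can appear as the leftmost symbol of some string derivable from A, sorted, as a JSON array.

FIRST iteration:
round 1:
  A via A→a: +{a}
  B via B→b: +{b}
  C via C→b a: +{b}
  S via S→C: +{b}
  S via S→a a: +{a}
  FIRST(S)={a,b}  FIRST(A)={a}  FIRST(B)={b}  FIRST(C)={b}
round 2:
  A via A→B C: +{b}
  FIRST(S)={a,b}  FIRST(A)={a,b}  FIRST(B)={b}  FIRST(C)={b}
round 3: done
  FIRST(S)={a,b}  FIRST(A)={a,b}  FIRST(B)={b}  FIRST(C)={b}

FIRST(A) = ["a", "b"]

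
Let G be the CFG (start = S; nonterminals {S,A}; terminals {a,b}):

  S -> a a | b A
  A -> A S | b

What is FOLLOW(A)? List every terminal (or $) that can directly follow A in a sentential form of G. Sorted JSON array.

FIRST sets, iterate to fixpoint:
round 1:
  A via A→b: +{b}
  S via S→a a: +{a}
  S via S→b A: +{b}
  FIRST(S)={a,b}  FIRST(A)={b}
round 2: — fixpoint
  FIRST(S)={a,b}  FIRST(A)={b}

Compute FOLLOW by fixpoint:
FOLLOW(S) := {$}
pass 1:
  A→A S: FOLLOW(A) ⊇ FIRST(S) = {a,b}; new: +{a,b}
  A→A S: FOLLOW(S) ⊇ FOLLOW(A) ⊇ {a,b}; new: +{a,b}
  S→b A: FOLLOW(A) ⊇ FOLLOW(S) ⊇ {$,a,b}; new: +{$}
  FOLLOW[S]={$,a,b}  FOLLOW[A]={$,a,b}
pass 2: — fixpoint
  FOLLOW[S]={$,a,b}  FOLLOW[A]={$,a,b}

FOLLOW(A) = ["$", "a", "b"]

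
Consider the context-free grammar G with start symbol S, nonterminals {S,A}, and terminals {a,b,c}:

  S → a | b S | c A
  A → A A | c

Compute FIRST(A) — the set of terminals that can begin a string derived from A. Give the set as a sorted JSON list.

Compute FIRST by fixpoint:
pass 1:
  A via A→c: +{c}
  S via S→a: +{a}
  S via S→b S: +{b}
  S via S→c A: +{c}
  FIRST(S)={a,b,c}  FIRST(A)={c}
pass 2: — fixpoint
  FIRST(S)={a,b,c}  FIRST(A)={c}

FIRST(A) = ["c"]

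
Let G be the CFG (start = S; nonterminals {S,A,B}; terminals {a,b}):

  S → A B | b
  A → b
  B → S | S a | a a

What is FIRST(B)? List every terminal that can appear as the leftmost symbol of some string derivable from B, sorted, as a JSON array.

Compute FIRST by fixpoint:
[1]
  A via A→b: +{b}
  B via B→a a: +{a}
  S via S→A B: +{b}
  FIRST(S)={b}  FIRST(A)={b}  FIRST(B)={a}
[2]
  B via B→S: +{b}
  FIRST(S)={b}  FIRST(A)={b}  FIRST(B)={a,b}
[3] — fixpoint
  FIRST(S)={b}  FIRST(A)={b}  FIRST(B)={a,b}

FIRST(B) = ["a", "b"]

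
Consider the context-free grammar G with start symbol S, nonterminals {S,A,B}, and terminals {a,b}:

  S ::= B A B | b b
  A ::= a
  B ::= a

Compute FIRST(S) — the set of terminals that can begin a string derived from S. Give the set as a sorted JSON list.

Compute FIRST by fixpoint:
iter 1:
  A via A→a: +{a}
  B via B→a: +{a}
  S via S→B A B: +{a}
  S via S→b b: +{b}
  S: {a,b}  A: {a}  B: {a}
iter 2: (no change)
  S: {a,b}  A: {a}  B: {a}

FIRST(S) = ["a", "b"]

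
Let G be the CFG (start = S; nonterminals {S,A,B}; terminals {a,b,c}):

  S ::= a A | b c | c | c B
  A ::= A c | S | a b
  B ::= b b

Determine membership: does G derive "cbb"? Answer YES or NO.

CNF form of G:
  S -> T0 B | T1 A | T2 T0 | c
  A -> A T0 | T0 B | T1 A | T1 T2 | T2 T0 | c
  B -> T2 T2
  T0 -> c
  T1 -> a
  T2 -> b

CYK fill:
  cell(0,0) c: {A,S,T0}  orig:{A,S}
  cell(1,1) b: {T2}  orig:{}
  cell(2,2) b: {T2}  orig:{}
  cell(0,1) cb: ∅
  cell(1,2) bb: {B}
  cell(0,2) cbb: {A,S}

S ∈ T[0,2] ⇒ YES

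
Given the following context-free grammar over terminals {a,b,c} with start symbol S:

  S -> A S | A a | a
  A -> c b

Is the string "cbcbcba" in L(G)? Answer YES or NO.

CNF form of G:
  S -> A S | A T2 | a
  A -> T0 T1
  T0 -> c
  T1 -> b
  T2 -> a

CYK fill:
  cell(0,0) c: {T0}  orig:{}
  cell(1,1) b: {T1}  orig:{}
  cell(2,2) c: {T0}  orig:{}
  cell(3,3) b: {T1}  orig:{}
  cell(4,4) c: {T0}  orig:{}
  cell(5,5) b: {T1}  orig:{}
  cell(6,6) a: {S,T2}  orig:{S}
  cell(0,1) cb: {A}
  cell(1,2) bc: ∅
  cell(2,3) cb: {A}
  cell(3,4) bc: ∅
  cell(4,5) cb: {A}
  cell(5,6) ba: ∅
  cell(0,2) cbc: ∅
  cell(1,3) bcb: ∅
  cell(2,4) cbc: ∅
  cell(3,5) bcb: ∅
  cell(4,6) cba: {S}
  cell(0,3) cbcb: ∅
  cell(1,4) bcbc: ∅
  cell(2,5) cbcb: ∅
  cell(3,6) bcba: ∅
  cell(0,4) cbcbc: ∅
  cell(1,5) bcbcb: ∅
  cell(2,6) cbcba: {S}
  cell(0,5) cbcbcb: ∅
  cell(1,6) bcbcba: ∅
  cell(0,6) cbcbcba: {S}

S ∈ T[0,6] ⇒ YES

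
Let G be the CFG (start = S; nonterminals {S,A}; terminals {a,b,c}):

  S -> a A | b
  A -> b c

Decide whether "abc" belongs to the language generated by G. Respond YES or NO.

Convert to CNF:
  S -> T2 A | b
  A -> T0 T1
  T0 -> b
  T1 -> c
  T2 -> a

CYK table (by increasing span):
  T[0,0] 'a' = {T2}  orig:{}
  T[1,1] 'b' = {S,T0}  orig:{S}
  T[2,2] 'c' = {T1}  orig:{}
  T[0,1] 'ab' = ∅
  T[1,2] 'bc' = {A}
  T[0,2] 'abc' = {S}

S ∈ T[0,2] ⇒ YES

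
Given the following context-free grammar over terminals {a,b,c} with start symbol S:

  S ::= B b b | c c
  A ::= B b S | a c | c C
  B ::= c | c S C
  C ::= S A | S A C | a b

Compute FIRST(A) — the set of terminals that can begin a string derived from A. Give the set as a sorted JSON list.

FIRST sets, iterate to fixpoint:
iter 1:
  A via A→a c: +{a}
  A via A→c C: +{c}
  B via B→c: +{c}
  C via C→a b: +{a}
  S via S→B b b: +{c}
  S: {c}  A: {a,c}  B: {c}  C: {a}
iter 2:
  C via C→S A: +{c}
  S: {c}  A: {a,c}  B: {c}  C: {a,c}
iter 3: (stable)
  S: {c}  A: {a,c}  B: {c}  C: {a,c}

FIRST(A) = ["a", "c"]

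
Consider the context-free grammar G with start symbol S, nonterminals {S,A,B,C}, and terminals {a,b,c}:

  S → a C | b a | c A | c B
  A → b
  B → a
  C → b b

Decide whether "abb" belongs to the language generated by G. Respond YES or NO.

Convert to CNF:
  S -> T0 T1 | T1 C | T2 A | T2 B
  A -> b
  B -> a
  C -> T0 T0
  T0 -> b
  T1 -> a
  T2 -> c

Fill CYK table bottom-up:
  T[0,0] 'a' = {B,T1}  orig:{B}
  T[1,1] 'b' = {A,T0}  orig:{A}
  T[2,2] 'b' = {A,T0}  orig:{A}
  T[0,1] 'ab' = ∅
  T[1,2] 'bb' = {C}
  T[0,2] 'abb' = {S}

S ∈ T[0,2] ⇒ YES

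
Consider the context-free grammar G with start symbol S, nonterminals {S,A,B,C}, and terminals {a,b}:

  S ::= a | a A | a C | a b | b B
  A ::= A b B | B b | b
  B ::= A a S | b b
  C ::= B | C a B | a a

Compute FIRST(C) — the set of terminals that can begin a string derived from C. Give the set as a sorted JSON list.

FIRST iteration:
iter 1:
  A via A→b: +{b}
  B via B→A a S: +{b}
  C via C→B: +{b}
  C via C→a a: +{a}
  S via S→a: +{a}
  S via S→b B: +{b}
  S: {a,b}  A: {b}  B: {b}  C: {a,b}
iter 2: done
  S: {a,b}  A: {b}  B: {b}  C: {a,b}

FIRST(C) = ["a", "b"]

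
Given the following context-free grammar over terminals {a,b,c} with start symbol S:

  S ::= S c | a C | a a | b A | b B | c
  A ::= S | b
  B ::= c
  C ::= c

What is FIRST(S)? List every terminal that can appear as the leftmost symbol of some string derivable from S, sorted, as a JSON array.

FIRST sets, iterate to fixpoint:
pass 1:
  A via A→b: +{b}
  B via B→c: +{c}
  C via C→c: +{c}
  S via S→a C: +{a}
  S via S→b A: +{b}
  S via S→c: +{c}
  FIRST(S)={a,b,c}  FIRST(A)={b}  FIRST(B)={c}  FIRST(C)={c}
pass 2:
  A via A→S: +{a,c}
  FIRST(S)={a,b,c}  FIRST(A)={a,b,c}  FIRST(B)={c}  FIRST(C)={c}
pass 3: — fixpoint
  FIRST(S)={a,b,c}  FIRST(A)={a,b,c}  FIRST(B)={c}  FIRST(C)={c}

FIRST(S) = ["a", "b", "c"]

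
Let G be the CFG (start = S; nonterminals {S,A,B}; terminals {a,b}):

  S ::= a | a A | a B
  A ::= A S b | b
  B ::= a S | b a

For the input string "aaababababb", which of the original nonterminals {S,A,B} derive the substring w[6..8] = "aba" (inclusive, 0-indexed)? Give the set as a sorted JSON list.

Convert to CNF:
  S -> T1 A | T1 B | a
  A -> A X2 | b
  B -> T0 T1 | T1 S
  T0 -> b
  T1 -> a
  X2 -> S T0

Fill CYK table bottom-up, restricted to cells inside w[6..8]:
  T[6,6] 'a' = {S,T1}  orig:{S}
  T[7,7] 'b' = {A,T0}  orig:{A}
  T[8,8] 'a' = {S,T1}  orig:{S}
  T[6,7] 'ab' = {S,X2}  orig:{S}
  T[7,8] 'ba' = {B}
  T[6,8] 'aba' = {S}

Original NTs in T[6,8] deriving "aba": ["S"]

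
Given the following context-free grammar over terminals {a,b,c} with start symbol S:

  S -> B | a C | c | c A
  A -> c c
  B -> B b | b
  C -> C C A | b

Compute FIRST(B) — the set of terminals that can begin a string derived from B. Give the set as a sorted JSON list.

Compute FIRST by fixpoint:
pass 1:
  A via A→c c: +{c}
  B via B→b: +{b}
  C via C→b: +{b}
  S via S→B: +{b}
  S via S→a C: +{a}
  S via S→c: +{c}
  FIRST(S)={a,b,c}  FIRST(A)={c}  FIRST(B)={b}  FIRST(C)={b}
pass 2: — fixpoint
  FIRST(S)={a,b,c}  FIRST(A)={c}  FIRST(B)={b}  FIRST(C)={b}

FIRST(B) = ["b"]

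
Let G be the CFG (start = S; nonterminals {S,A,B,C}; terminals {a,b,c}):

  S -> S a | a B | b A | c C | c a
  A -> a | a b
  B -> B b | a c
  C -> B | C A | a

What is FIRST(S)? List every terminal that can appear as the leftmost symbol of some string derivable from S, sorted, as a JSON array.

FIRST sets, iterate to fixpoint:
iter 1:
  A via A→a: +{a}
  B via B→a c: +{a}
  C via C→B: +{a}
  S via S→a B: +{a}
  S via S→b A: +{b}
  S via S→c C: +{c}
  S: {a,b,c}  A: {a}  B: {a}  C: {a}
iter 2: — fixpoint
  S: {a,b,c}  A: {a}  B: {a}  C: {a}

FIRST(S) = ["a", "b", "c"]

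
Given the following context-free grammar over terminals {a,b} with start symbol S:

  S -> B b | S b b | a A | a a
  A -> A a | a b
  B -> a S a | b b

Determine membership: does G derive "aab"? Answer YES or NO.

Convert to CNF:
  S -> B T1 | S X3 | T0 A | T0 T0
  A -> A T0 | T0 T1
  B -> T0 X2 | T1 T1
  T0 -> a
  T1 -> b
  X2 -> S T0
  X3 -> T1 T1

CYK table (by increasing span):
  T[0,0] 'a' = {T0}  orig:{}
  T[1,1] 'a' = {T0}  orig:{}
  T[2,2] 'b' = {T1}  orig:{}
  T[0,1] 'aa' = {S}
  T[1,2] 'ab' = {A}
  T[0,2] 'aab' = {S}

S ∈ T[0,2] ⇒ YES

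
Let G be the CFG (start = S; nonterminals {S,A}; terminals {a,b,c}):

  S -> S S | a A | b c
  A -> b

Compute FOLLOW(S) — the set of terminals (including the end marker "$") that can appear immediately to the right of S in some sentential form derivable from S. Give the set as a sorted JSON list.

Compute FIRST by fixpoint:
round 1:
  A via A→b: +{b}
  S via S→a A: +{a}
  S via S→b c: +{b}
  S: {a,b}  A: {b}
round 2: (no change)
  S: {a,b}  A: {b}

Compute FOLLOW by fixpoint:
initialize: $ ∈ FOLLOW(S)
[1]
  S→S S: FOLLOW(S) ⊇ FIRST(S) = {a,b}; new: +{a,b}
  S→a A: FOLLOW(A) ⊇ FOLLOW(S) ⊇ {$,a,b}; new: +{$,a,b}
  S: {$,a,b}  A: {$,a,b}
[2] — fixpoint
  S: {$,a,b}  A: {$,a,b}

FOLLOW(S) = ["$", "a", "b"]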